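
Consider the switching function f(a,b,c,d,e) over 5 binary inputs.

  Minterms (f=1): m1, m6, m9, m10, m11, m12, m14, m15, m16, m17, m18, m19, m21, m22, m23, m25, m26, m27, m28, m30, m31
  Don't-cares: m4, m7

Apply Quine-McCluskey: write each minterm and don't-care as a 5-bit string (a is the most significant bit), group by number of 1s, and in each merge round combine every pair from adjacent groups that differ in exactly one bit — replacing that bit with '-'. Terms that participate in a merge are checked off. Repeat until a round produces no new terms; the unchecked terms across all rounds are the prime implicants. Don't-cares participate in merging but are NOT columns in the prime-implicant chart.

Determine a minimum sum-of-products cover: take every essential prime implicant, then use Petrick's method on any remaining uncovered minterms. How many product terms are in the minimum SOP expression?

6

[col 0] 00001*, 00100*, 00110*, 00111*, 01001*, 01010*, 01011*, 01100*, 01110*, 01111*, 10000*, 10001*, 10010*, 10011*, 10101*, 10110*, 10111*, 11001*, 11010*, 11011*, 11100*, 11110*, 11111*
[col 1] -0001*, -0110*, -0111*, -1001*, -1010*, -1011*, -1100*, -1110*, -1111*, 0-001*, 0-100*, 0-110*, 0-111*, 001-0*, 0011-*, 01-10*, 01-11*, 010-1*, 0101-*, 011-0*, 0111-*, 1-001*, 1-010*, 1-011*, 1-110*, 1-111*, 10-01*, 10-10*, 10-11*, 100-0*, 100-1*, 1000-*, 1001-*, 101-1*, 1011-*, 11-10*, 11-11*, 110-1*, 1101-*, 111-0*, 1111-*
[col 2] --001, --110*, --111*, -011-*, -1-10*, -1-11*, -10-1, -101-*, -11-0, -111-*, 0-1-0, 0-11-*, 01-1-*, 1--10*, 1--11*, 1-0-1, 1-01-*, 1-11-*, 10--1, 10-1-*, 100--, 11-1-*
[col 3] --11-, -1-1-, 1--1-
Prime implicants: --001, --11-, -1-1-, -10-1, -11-0, 0-1-0, 1--1-, 1-0-1, 10--1, 100--
PI chart (minterm → PIs covering it):
  1 | --001  (sole → essential)
  6 | --11-,0-1-0
  9 | --001,-10-1
  10 | -1-1-  (sole → essential)
  11 | -1-1-,-10-1
  12 | -11-0,0-1-0
  14 | --11-,-1-1-,-11-0,0-1-0
  15 | --11-,-1-1-
  16 | 100--  (sole → essential)
  17 | --001,1-0-1,10--1,100--
  18 | 1--1-,100--
  19 | 1--1-,1-0-1,10--1,100--
  21 | 10--1  (sole → essential)
  22 | --11-,1--1-
  23 | --11-,1--1-,10--1
  25 | --001,-10-1,1-0-1
  26 | -1-1-,1--1-
  27 | -1-1-,-10-1,1--1-,1-0-1
  28 | -11-0  (sole → essential)
  30 | --11-,-1-1-,-11-0,1--1-
  31 | --11-,-1-1-,1--1-
Essential prime implicants: --001, -1-1-, -11-0, 10--1, 100--
Petrick residual → --11-
Minimum SOP uses 6 PIs: c'd'e + cd + bd + bce' + ab'e + ab'c'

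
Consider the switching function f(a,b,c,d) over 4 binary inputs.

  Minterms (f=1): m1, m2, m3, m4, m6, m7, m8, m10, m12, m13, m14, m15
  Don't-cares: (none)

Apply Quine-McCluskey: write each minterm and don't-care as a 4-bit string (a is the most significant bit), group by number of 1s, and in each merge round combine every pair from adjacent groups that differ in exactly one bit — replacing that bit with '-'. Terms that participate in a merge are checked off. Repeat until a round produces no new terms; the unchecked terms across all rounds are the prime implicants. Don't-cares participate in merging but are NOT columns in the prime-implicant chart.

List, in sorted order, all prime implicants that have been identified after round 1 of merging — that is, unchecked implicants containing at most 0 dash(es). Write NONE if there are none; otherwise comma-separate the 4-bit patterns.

NONE

size-2^0 implicants → 0001(✓)  0010(✓)  0011(✓)  0100(✓)  0110(✓)  0111(✓)  1000(✓)  1010(✓)  1100(✓)  1101(✓)  1110(✓)  1111(✓)
size-2^1 implicants → -010(✓)  -100(✓)  -110(✓)  -111(✓)  0-10(✓)  0-11(✓)  00-1  001-(✓)  01-0(✓)  011-(✓)  1-00(✓)  1-10(✓)  10-0(✓)  11-0(✓)  11-1(✓)  110-(✓)  111-(✓)
size-2^2 implicants → --10  -1-0  -11-  0-1-  1--0  11--
Unchecked terms (primes): --10, -1-0, -11-, 0-1-, 00-1, 1--0, 11--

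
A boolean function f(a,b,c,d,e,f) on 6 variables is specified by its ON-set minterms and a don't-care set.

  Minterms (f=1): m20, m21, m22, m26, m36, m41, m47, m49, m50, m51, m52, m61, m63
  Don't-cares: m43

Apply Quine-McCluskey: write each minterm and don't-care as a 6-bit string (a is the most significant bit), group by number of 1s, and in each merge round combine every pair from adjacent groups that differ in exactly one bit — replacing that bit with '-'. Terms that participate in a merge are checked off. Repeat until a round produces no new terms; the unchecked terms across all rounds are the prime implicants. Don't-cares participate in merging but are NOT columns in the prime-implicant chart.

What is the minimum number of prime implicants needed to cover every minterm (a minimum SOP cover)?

9

Round 0: 010100✓ 010101✓ 010110✓ 011010 100100✓ 101001✓ 101011✓ 101111✓ 110001✓ 110010✓ 110011✓ 110100✓ 111101✓ 111111✓
Round 1: -10100 0101-0 01010- 1-0100 1-1111 101-11 1010-1 1100-1 11001- 1111-1
PIs = {-10100, 0101-0, 01010-, 011010, 1-0100, 1-1111, 101-11, 1010-1, 1100-1, 11001-, 1111-1}
Coverage chart:
  m20: -10100,0101-0,01010-
  m21: 01010- ←essential
  m22: 0101-0 ←essential
  m26: 011010 ←essential
  m36: 1-0100 ←essential
  m41: 1010-1 ←essential
  m47: 1-1111,101-11
  m49: 1100-1 ←essential
  m50: 11001- ←essential
  m51: 1100-1,11001-
  m52: -10100,1-0100
  m61: 1111-1 ←essential
  m63: 1-1111,1111-1
Essential: 0101-0, 01010-, 011010, 1-0100, 1010-1, 1100-1, 11001-, 1111-1
Petrick residual → 1-1111
Min cover (9 terms): a'bc'df' + a'bc'de' + a'bcd'ef' + ac'de'f' + acdef + ab'cd'f + abc'd'f + abc'd'e + abcdf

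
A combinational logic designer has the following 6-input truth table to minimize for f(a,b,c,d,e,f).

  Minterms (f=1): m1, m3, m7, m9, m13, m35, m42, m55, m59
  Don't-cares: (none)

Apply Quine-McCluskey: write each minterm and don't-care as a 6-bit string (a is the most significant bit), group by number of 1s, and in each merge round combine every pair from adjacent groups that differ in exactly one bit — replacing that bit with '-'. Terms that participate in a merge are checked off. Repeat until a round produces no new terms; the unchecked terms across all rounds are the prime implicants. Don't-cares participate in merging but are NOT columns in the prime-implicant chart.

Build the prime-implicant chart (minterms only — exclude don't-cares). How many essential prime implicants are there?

6

size-2^0 implicants → 000001(✓)  000011(✓)  000111(✓)  001001(✓)  001101(✓)  100011(✓)  101010  110111  111011
size-2^1 implicants → -00011  00-001  000-11  0000-1  001-01
Unchecked terms (primes): -00011, 00-001, 000-11, 0000-1, 001-01, 101010, 110111, 111011
Minterm coverage:
  m1 ⊆ 00-001,0000-1
  m3 ⊆ -00011,000-11,0000-1
  m7 ⊆ 000-11 [E]
  m9 ⊆ 00-001,001-01
  m13 ⊆ 001-01 [E]
  m35 ⊆ -00011 [E]
  m42 ⊆ 101010 [E]
  m55 ⊆ 110111 [E]
  m59 ⊆ 111011 [E]
E = {-00011, 000-11, 001-01, 101010, 110111, 111011}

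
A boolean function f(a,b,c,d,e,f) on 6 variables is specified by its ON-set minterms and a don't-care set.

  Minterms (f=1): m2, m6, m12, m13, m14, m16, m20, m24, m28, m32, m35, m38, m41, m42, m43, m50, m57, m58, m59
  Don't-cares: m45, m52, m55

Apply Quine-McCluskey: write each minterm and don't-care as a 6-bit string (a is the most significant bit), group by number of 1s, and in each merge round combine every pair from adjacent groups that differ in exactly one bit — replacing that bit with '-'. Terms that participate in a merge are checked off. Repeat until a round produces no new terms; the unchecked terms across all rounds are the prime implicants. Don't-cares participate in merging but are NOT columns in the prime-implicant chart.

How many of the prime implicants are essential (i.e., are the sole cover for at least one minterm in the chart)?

8

[col 0] 000010*, 000110*, 001100*, 001101*, 001110*, 010000*, 010100*, 011000*, 011100*, 100000, 100011*, 100110*, 101001*, 101010*, 101011*, 101101*, 110010*, 110100*, 110111, 111001*, 111010*, 111011*
[col 1] -00110, -01101, -10100, 0-1100, 00-110, 000-10, 0011-0, 00110-, 01-000*, 01-100*, 010-00*, 011-00*, 1-1001*, 1-1010*, 1-1011*, 10-011, 101-01, 1010-1*, 10101-*, 11-010, 1110-1*, 11101-*
[col 2] 01--00, 1-10-1, 1-101-
Prime implicants: -00110, -01101, -10100, 0-1100, 00-110, 000-10, 0011-0, 00110-, 01--00, 1-10-1, 1-101-, 10-011, 100000, 101-01, 11-010, 110111
PI chart (minterm → PIs covering it):
  2 | 000-10  (sole → essential)
  6 | -00110,00-110,000-10
  12 | 0-1100,0011-0,00110-
  13 | -01101,00110-
  14 | 00-110,0011-0
  16 | 01--00  (sole → essential)
  20 | -10100,01--00
  24 | 01--00  (sole → essential)
  28 | 0-1100,01--00
  32 | 100000  (sole → essential)
  35 | 10-011  (sole → essential)
  38 | -00110  (sole → essential)
  41 | 1-10-1,101-01
  42 | 1-101-  (sole → essential)
  43 | 1-10-1,1-101-,10-011
  50 | 11-010  (sole → essential)
  57 | 1-10-1  (sole → essential)
  58 | 1-101-,11-010
  59 | 1-10-1,1-101-
Essential prime implicants: -00110, 000-10, 01--00, 1-10-1, 1-101-, 10-011, 100000, 11-010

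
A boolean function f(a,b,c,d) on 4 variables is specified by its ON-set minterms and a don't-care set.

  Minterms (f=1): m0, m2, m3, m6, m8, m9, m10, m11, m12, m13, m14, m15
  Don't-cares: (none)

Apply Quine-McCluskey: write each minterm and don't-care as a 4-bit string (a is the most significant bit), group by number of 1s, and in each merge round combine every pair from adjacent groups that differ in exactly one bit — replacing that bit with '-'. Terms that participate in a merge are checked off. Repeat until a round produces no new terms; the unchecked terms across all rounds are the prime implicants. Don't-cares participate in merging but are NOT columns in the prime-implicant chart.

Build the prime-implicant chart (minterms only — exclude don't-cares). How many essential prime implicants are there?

4

[col 0] 0000*, 0010*, 0011*, 0110*, 1000*, 1001*, 1010*, 1011*, 1100*, 1101*, 1110*, 1111*
[col 1] -000*, -010*, -011*, -110*, 0-10*, 00-0*, 001-*, 1-00*, 1-01*, 1-10*, 1-11*, 10-0*, 10-1*, 100-*, 101-*, 11-0*, 11-1*, 110-*, 111-*
[col 2] --10, -0-0, -01-, 1--0*, 1--1*, 1-0-*, 1-1-*, 10--*, 11--*
[col 3] 1---
Prime implicants: --10, -0-0, -01-, 1---
PI chart (minterm → PIs covering it):
  0 | -0-0  (sole → essential)
  2 | --10,-0-0,-01-
  3 | -01-  (sole → essential)
  6 | --10  (sole → essential)
  8 | -0-0,1---
  9 | 1---  (sole → essential)
  10 | --10,-0-0,-01-,1---
  11 | -01-,1---
  12 | 1---  (sole → essential)
  13 | 1---  (sole → essential)
  14 | --10,1---
  15 | 1---  (sole → essential)
Essential prime implicants: --10, -0-0, -01-, 1---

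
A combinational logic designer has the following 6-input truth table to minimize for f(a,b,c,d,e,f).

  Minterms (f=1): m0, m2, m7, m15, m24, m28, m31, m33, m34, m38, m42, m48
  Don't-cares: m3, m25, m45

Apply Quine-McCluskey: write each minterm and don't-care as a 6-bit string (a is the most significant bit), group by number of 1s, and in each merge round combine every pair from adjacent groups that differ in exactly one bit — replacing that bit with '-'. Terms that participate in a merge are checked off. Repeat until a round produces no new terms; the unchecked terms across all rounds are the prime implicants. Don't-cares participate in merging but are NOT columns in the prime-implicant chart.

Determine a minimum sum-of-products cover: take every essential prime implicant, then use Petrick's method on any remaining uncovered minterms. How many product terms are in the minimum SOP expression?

8

Round 0: 000000✓ 000010✓ 000011✓ 000111✓ 001111✓ 011000✓ 011001✓ 011100✓ 011111✓ 100001 100010✓ 100110✓ 101010✓ 101101 110000
Round 1: -00010 0-1111 00-111 000-11 0000-0 00001- 011-00 01100- 10-010 100-10
PIs = {-00010, 0-1111, 00-111, 000-11, 0000-0, 00001-, 011-00, 01100-, 10-010, 100-10, 100001, 101101, 110000}
Coverage chart:
  m0: 0000-0 ←essential
  m2: -00010,0000-0,00001-
  m7: 00-111,000-11
  m15: 0-1111,00-111
  m24: 011-00,01100-
  m28: 011-00 ←essential
  m31: 0-1111 ←essential
  m33: 100001 ←essential
  m34: -00010,10-010,100-10
  m38: 100-10 ←essential
  m42: 10-010 ←essential
  m48: 110000 ←essential
Essential: 0-1111, 0000-0, 011-00, 10-010, 100-10, 100001, 110000
Petrick residual → 00-111
Min cover (8 terms): a'cdef + a'b'def + a'b'c'd'f' + a'bce'f' + ab'd'ef' + ab'c'ef' + ab'c'd'e'f + abc'd'e'f'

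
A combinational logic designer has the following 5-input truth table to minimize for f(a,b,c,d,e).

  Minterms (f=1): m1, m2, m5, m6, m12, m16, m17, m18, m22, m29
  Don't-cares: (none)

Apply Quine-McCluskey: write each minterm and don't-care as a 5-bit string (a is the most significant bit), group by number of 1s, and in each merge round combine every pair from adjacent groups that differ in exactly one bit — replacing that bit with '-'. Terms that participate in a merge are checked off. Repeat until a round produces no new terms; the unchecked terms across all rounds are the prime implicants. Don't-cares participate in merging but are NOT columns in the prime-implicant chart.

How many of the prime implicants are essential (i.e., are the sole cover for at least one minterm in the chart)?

size-2^0 implicants → 00001(✓)  00010(✓)  00101(✓)  00110(✓)  01100  10000(✓)  10001(✓)  10010(✓)  10110(✓)  11101
size-2^1 implicants → -0001  -0010(✓)  -0110(✓)  00-01  00-10(✓)  10-10(✓)  100-0  1000-
size-2^2 implicants → -0-10
Unchecked terms (primes): -0-10, -0001, 00-01, 01100, 100-0, 1000-, 11101
Minterm coverage:
  m1 ⊆ -0001,00-01
  m2 ⊆ -0-10 [E]
  m5 ⊆ 00-01 [E]
  m6 ⊆ -0-10 [E]
  m12 ⊆ 01100 [E]
  m16 ⊆ 100-0,1000-
  m17 ⊆ -0001,1000-
  m18 ⊆ -0-10,100-0
  m22 ⊆ -0-10 [E]
  m29 ⊆ 11101 [E]
E = {-0-10, 00-01, 01100, 11101}

4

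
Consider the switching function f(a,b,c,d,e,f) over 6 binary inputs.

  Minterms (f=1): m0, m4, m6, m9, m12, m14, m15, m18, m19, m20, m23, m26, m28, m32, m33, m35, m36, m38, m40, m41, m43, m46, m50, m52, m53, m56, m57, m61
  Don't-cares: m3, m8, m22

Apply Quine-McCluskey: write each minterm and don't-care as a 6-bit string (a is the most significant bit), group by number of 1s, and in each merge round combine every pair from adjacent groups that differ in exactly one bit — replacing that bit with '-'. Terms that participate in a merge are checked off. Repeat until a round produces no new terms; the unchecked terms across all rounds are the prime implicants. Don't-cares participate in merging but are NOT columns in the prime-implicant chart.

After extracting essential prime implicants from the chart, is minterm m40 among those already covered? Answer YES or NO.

Round 0: 000000✓ 000011✓ 000100✓ 000110✓ 001000✓ 001001✓ 001100✓ 001110✓ 001111✓ 010010✓ 010011✓ 010100✓ 010110✓ 010111✓ 011010✓ 011100✓ 100000✓ 100001✓ 100011✓ 100100✓ 100110✓ 101000✓ 101001✓ 101011✓ 101110✓ 110010✓ 110100✓ 110101✓ 111000✓ 111001✓ 111101✓
Round 1: -00000✓ -00011 -00100✓ -00110✓ -01000✓ -01001✓ -01110✓ -10010 -10100✓ 0-0011 0-0100✓ 0-0110✓ 0-1100✓ 00-000✓ 00-100✓ 00-110✓ 000-00✓ 0001-0✓ 001-00✓ 00100-✓ 0011-0✓ 00111- 01-010 01-100✓ 010-10✓ 010-11✓ 01001-✓ 0101-0✓ 01011-✓ 1-0100✓ 1-1000✓ 1-1001✓ 10-000✓ 10-001✓ 10-011✓ 10-110✓ 100-00✓ 1000-1✓ 10000-✓ 1001-0✓ 1010-1✓ 10100-✓ 11-101 11010- 111-01 11100-✓
Round 2: --0100 -0-000 -0-110 -00-00 -001-0 -0100- 0--100 0-01-0 00--00 00-1-0 010-1- 1-100- 10-0-1 10-00-
PIs = {--0100, -0-000, -0-110, -00-00, -00011, -001-0, -0100-, -10010, 0--100, 0-0011, 0-01-0, 00--00, 00-1-0, 00111-, 01-010, 010-1-, 1-100-, 10-0-1, 10-00-, 11-101, 11010-, 111-01}
Coverage chart:
  m0: -0-000,-00-00,00--00
  m4: --0100,-00-00,-001-0,0--100,0-01-0,00--00,00-1-0
  m6: -0-110,-001-0,0-01-0,00-1-0
  m9: -0100- ←essential
  m12: 0--100,00--00,00-1-0
  m14: -0-110,00-1-0,00111-
  m15: 00111- ←essential
  m18: -10010,01-010,010-1-
  m19: 0-0011,010-1-
  m20: --0100,0--100,0-01-0
  m23: 010-1- ←essential
  m26: 01-010 ←essential
  m28: 0--100 ←essential
  m32: -0-000,-00-00,10-00-
  m33: 10-0-1,10-00-
  m35: -00011,10-0-1
  m36: --0100,-00-00,-001-0
  m38: -0-110,-001-0
  m40: -0-000,-0100-,1-100-,10-00-
  m41: -0100-,1-100-,10-0-1,10-00-
  m43: 10-0-1 ←essential
  m46: -0-110 ←essential
  m50: -10010 ←essential
  m52: --0100,11010-
  m53: 11-101,11010-
  m56: 1-100- ←essential
  m57: 1-100-,111-01
  m61: 11-101,111-01
Essential: -0-110, -0100-, -10010, 0--100, 00111-, 01-010, 010-1-, 1-100-, 10-0-1

YES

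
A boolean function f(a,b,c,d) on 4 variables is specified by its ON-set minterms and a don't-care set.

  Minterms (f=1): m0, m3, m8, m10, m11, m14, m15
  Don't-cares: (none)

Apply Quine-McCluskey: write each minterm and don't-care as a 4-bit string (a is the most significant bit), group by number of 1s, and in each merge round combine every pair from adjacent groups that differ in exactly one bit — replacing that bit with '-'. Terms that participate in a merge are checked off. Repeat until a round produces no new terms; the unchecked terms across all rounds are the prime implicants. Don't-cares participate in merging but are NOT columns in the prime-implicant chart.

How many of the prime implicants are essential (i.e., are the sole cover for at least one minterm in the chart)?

Round 0: 0000✓ 0011✓ 1000✓ 1010✓ 1011✓ 1110✓ 1111✓
Round 1: -000 -011 1-10✓ 1-11✓ 10-0 101-✓ 111-✓
Round 2: 1-1-
PIs = {-000, -011, 1-1-, 10-0}
Coverage chart:
  m0: -000 ←essential
  m3: -011 ←essential
  m8: -000,10-0
  m10: 1-1-,10-0
  m11: -011,1-1-
  m14: 1-1- ←essential
  m15: 1-1- ←essential
Essential: -000, -011, 1-1-

3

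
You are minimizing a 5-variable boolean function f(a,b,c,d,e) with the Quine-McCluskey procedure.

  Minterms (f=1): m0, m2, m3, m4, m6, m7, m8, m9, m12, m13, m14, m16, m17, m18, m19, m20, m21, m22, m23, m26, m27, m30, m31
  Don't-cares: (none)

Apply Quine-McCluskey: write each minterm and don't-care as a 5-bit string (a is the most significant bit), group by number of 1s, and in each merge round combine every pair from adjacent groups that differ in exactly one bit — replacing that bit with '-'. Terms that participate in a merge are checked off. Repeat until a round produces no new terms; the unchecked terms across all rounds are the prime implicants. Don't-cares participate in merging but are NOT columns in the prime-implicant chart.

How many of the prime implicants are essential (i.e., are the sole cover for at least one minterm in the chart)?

size-2^0 implicants → 00000(✓)  00010(✓)  00011(✓)  00100(✓)  00110(✓)  00111(✓)  01000(✓)  01001(✓)  01100(✓)  01101(✓)  01110(✓)  10000(✓)  10001(✓)  10010(✓)  10011(✓)  10100(✓)  10101(✓)  10110(✓)  10111(✓)  11010(✓)  11011(✓)  11110(✓)  11111(✓)
size-2^1 implicants → -0000(✓)  -0010(✓)  -0011(✓)  -0100(✓)  -0110(✓)  -0111(✓)  -1110(✓)  0-000(✓)  0-100(✓)  0-110(✓)  00-00(✓)  00-10(✓)  00-11(✓)  000-0(✓)  0001-(✓)  001-0(✓)  0011-(✓)  01-00(✓)  01-01(✓)  0100-(✓)  011-0(✓)  0110-(✓)  1-010(✓)  1-011(✓)  1-110(✓)  1-111(✓)  10-00(✓)  10-01(✓)  10-10(✓)  10-11(✓)  100-0(✓)  100-1(✓)  1000-(✓)  1001-(✓)  101-0(✓)  101-1(✓)  1010-(✓)  1011-(✓)  11-10(✓)  11-11(✓)  1101-(✓)  1111-(✓)
size-2^2 implicants → --110  -0-00(✓)  -0-10(✓)  -0-11(✓)  -00-0(✓)  -001-(✓)  -01-0(✓)  -011-(✓)  0--00  0-1-0  00--0(✓)  00-1-(✓)  01-0-  1--10(✓)  1--11(✓)  1-01-(✓)  1-11-(✓)  10--0(✓)  10--1(✓)  10-0-(✓)  10-1-(✓)  100--(✓)  101--(✓)  11-1-(✓)
size-2^3 implicants → -0--0  -0-1-  1--1-  10---
Unchecked terms (primes): --110, -0--0, -0-1-, 0--00, 0-1-0, 01-0-, 1--1-, 10---
Minterm coverage:
  m0 ⊆ -0--0,0--00
  m2 ⊆ -0--0,-0-1-
  m3 ⊆ -0-1- [E]
  m4 ⊆ -0--0,0--00,0-1-0
  m6 ⊆ --110,-0--0,-0-1-,0-1-0
  m7 ⊆ -0-1- [E]
  m8 ⊆ 0--00,01-0-
  m9 ⊆ 01-0- [E]
  m12 ⊆ 0--00,0-1-0,01-0-
  m13 ⊆ 01-0- [E]
  m14 ⊆ --110,0-1-0
  m16 ⊆ -0--0,10---
  m17 ⊆ 10--- [E]
  m18 ⊆ -0--0,-0-1-,1--1-,10---
  m19 ⊆ -0-1-,1--1-,10---
  m20 ⊆ -0--0,10---
  m21 ⊆ 10--- [E]
  m22 ⊆ --110,-0--0,-0-1-,1--1-,10---
  m23 ⊆ -0-1-,1--1-,10---
  m26 ⊆ 1--1- [E]
  m27 ⊆ 1--1- [E]
  m30 ⊆ --110,1--1-
  m31 ⊆ 1--1- [E]
E = {-0-1-, 01-0-, 1--1-, 10---}

4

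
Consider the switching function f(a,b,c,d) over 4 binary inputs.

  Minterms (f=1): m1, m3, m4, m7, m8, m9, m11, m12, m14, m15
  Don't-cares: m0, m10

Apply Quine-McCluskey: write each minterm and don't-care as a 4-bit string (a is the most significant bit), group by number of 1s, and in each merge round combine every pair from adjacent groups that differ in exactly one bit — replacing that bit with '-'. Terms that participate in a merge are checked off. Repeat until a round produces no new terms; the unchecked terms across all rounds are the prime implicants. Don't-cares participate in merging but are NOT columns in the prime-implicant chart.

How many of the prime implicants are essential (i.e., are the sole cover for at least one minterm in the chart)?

2

[col 0] 0000*, 0001*, 0011*, 0100*, 0111*, 1000*, 1001*, 1010*, 1011*, 1100*, 1110*, 1111*
[col 1] -000*, -001*, -011*, -100*, -111*, 0-00*, 0-11*, 00-1*, 000-*, 1-00*, 1-10*, 1-11*, 10-0*, 10-1*, 100-*, 101-*, 11-0*, 111-*
[col 2] --00, --11, -0-1, -00-, 1--0, 1-1-, 10--
Prime implicants: --00, --11, -0-1, -00-, 1--0, 1-1-, 10--
PI chart (minterm → PIs covering it):
  1 | -0-1,-00-
  3 | --11,-0-1
  4 | --00  (sole → essential)
  7 | --11  (sole → essential)
  8 | --00,-00-,1--0,10--
  9 | -0-1,-00-,10--
  11 | --11,-0-1,1-1-,10--
  12 | --00,1--0
  14 | 1--0,1-1-
  15 | --11,1-1-
Essential prime implicants: --00, --11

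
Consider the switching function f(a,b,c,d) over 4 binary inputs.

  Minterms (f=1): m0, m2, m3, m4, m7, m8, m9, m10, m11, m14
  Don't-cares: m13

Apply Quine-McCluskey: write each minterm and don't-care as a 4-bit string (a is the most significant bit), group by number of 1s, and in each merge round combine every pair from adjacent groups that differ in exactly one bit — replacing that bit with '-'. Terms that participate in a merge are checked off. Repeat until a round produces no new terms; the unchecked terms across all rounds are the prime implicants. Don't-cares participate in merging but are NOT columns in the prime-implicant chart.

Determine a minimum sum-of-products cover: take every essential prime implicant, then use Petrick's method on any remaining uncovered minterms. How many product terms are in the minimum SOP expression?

5

[col 0] 0000*, 0010*, 0011*, 0100*, 0111*, 1000*, 1001*, 1010*, 1011*, 1101*, 1110*
[col 1] -000*, -010*, -011*, 0-00, 0-11, 00-0*, 001-*, 1-01, 1-10, 10-0*, 10-1*, 100-*, 101-*
[col 2] -0-0, -01-, 10--
Prime implicants: -0-0, -01-, 0-00, 0-11, 1-01, 1-10, 10--
PI chart (minterm → PIs covering it):
  0 | -0-0,0-00
  2 | -0-0,-01-
  3 | -01-,0-11
  4 | 0-00  (sole → essential)
  7 | 0-11  (sole → essential)
  8 | -0-0,10--
  9 | 1-01,10--
  10 | -0-0,-01-,1-10,10--
  11 | -01-,10--
  14 | 1-10  (sole → essential)
Essential prime implicants: 0-00, 0-11, 1-10
Petrick residual → -0-0, 10--
Minimum SOP uses 5 PIs: b'd' + a'c'd' + a'cd + acd' + ab'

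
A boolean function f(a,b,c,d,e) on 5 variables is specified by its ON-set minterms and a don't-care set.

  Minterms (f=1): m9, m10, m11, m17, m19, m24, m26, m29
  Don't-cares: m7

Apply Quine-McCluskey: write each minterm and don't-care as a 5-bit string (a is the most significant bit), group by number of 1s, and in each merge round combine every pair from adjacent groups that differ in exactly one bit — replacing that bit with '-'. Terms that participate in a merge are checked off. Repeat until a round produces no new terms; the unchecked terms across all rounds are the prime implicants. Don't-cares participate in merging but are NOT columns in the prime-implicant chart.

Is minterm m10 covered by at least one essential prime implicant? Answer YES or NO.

NO

Round 0: 00111 01001✓ 01010✓ 01011✓ 10001✓ 10011✓ 11000✓ 11010✓ 11101
Round 1: -1010 010-1 0101- 100-1 110-0
PIs = {-1010, 00111, 010-1, 0101-, 100-1, 110-0, 11101}
Coverage chart:
  m9: 010-1 ←essential
  m10: -1010,0101-
  m11: 010-1,0101-
  m17: 100-1 ←essential
  m19: 100-1 ←essential
  m24: 110-0 ←essential
  m26: -1010,110-0
  m29: 11101 ←essential
Essential: 010-1, 100-1, 110-0, 11101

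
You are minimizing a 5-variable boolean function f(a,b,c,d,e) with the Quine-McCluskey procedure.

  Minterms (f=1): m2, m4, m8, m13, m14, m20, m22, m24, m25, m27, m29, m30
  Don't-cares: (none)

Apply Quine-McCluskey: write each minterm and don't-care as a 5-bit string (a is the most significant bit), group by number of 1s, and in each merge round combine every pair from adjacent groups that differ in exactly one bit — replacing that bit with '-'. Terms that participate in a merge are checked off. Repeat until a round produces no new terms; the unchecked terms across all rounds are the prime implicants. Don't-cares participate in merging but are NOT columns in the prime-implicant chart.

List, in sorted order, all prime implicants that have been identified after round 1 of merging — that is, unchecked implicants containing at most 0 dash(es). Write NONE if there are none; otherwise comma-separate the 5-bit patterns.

size-2^0 implicants → 00010  00100(✓)  01000(✓)  01101(✓)  01110(✓)  10100(✓)  10110(✓)  11000(✓)  11001(✓)  11011(✓)  11101(✓)  11110(✓)
size-2^1 implicants → -0100  -1000  -1101  -1110  1-110  101-0  11-01  110-1  1100-
Unchecked terms (primes): -0100, -1000, -1101, -1110, 00010, 1-110, 101-0, 11-01, 110-1, 1100-

00010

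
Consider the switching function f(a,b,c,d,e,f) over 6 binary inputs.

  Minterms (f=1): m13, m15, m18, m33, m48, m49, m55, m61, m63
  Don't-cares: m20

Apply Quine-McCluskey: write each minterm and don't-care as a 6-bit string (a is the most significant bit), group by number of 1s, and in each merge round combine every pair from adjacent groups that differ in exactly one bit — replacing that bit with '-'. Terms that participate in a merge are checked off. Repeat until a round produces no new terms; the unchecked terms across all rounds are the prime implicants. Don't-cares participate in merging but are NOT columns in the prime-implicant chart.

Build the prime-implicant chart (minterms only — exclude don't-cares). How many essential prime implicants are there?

size-2^0 implicants → 001101(✓)  001111(✓)  010010  010100  100001(✓)  110000(✓)  110001(✓)  110111(✓)  111101(✓)  111111(✓)
size-2^1 implicants → 0011-1  1-0001  11-111  11000-  1111-1
Unchecked terms (primes): 0011-1, 010010, 010100, 1-0001, 11-111, 11000-, 1111-1
Minterm coverage:
  m13 ⊆ 0011-1 [E]
  m15 ⊆ 0011-1 [E]
  m18 ⊆ 010010 [E]
  m33 ⊆ 1-0001 [E]
  m48 ⊆ 11000- [E]
  m49 ⊆ 1-0001,11000-
  m55 ⊆ 11-111 [E]
  m61 ⊆ 1111-1 [E]
  m63 ⊆ 11-111,1111-1
E = {0011-1, 010010, 1-0001, 11-111, 11000-, 1111-1}

6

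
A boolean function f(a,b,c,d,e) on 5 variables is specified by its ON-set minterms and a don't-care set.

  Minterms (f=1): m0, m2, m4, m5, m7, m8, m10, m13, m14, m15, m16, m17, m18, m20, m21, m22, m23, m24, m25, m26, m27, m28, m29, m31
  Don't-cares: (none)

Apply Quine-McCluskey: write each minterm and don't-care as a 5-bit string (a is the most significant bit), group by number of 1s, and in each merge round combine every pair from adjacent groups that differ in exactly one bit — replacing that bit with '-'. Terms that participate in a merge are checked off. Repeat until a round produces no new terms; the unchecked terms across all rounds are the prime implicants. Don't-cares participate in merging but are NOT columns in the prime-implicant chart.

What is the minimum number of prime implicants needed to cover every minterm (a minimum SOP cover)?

7

size-2^0 implicants → 00000(✓)  00010(✓)  00100(✓)  00101(✓)  00111(✓)  01000(✓)  01010(✓)  01101(✓)  01110(✓)  01111(✓)  10000(✓)  10001(✓)  10010(✓)  10100(✓)  10101(✓)  10110(✓)  10111(✓)  11000(✓)  11001(✓)  11010(✓)  11011(✓)  11100(✓)  11101(✓)  11111(✓)
size-2^1 implicants → -0000(✓)  -0010(✓)  -0100(✓)  -0101(✓)  -0111(✓)  -1000(✓)  -1010(✓)  -1101(✓)  -1111(✓)  0-000(✓)  0-010(✓)  0-101(✓)  0-111(✓)  00-00(✓)  000-0(✓)  001-1(✓)  0010-(✓)  01-10  010-0(✓)  011-1(✓)  0111-  1-000(✓)  1-001(✓)  1-010(✓)  1-100(✓)  1-101(✓)  1-111(✓)  10-00(✓)  10-01(✓)  10-10(✓)  100-0(✓)  1000-(✓)  101-0(✓)  101-1(✓)  1010-(✓)  1011-(✓)  11-00(✓)  11-01(✓)  11-11(✓)  110-0(✓)  110-1(✓)  1100-(✓)  1101-(✓)  111-1(✓)  1110-(✓)
size-2^2 implicants → --000(✓)  --010(✓)  --101(✓)  --111(✓)  -0-00  -00-0(✓)  -01-1(✓)  -010-  -10-0(✓)  -11-1(✓)  0-0-0(✓)  0-1-1(✓)  1--00(✓)  1--01(✓)  1-0-0(✓)  1-00-(✓)  1-1-1(✓)  1-10-(✓)  10--0  10-0-(✓)  101--  11--1  11-0-(✓)  110--
size-2^3 implicants → --0-0  --1-1  1--0-
Unchecked terms (primes): --0-0, --1-1, -0-00, -010-, 01-10, 0111-, 1--0-, 10--0, 101--, 11--1, 110--
Minterm coverage:
  m0 ⊆ --0-0,-0-00
  m2 ⊆ --0-0 [E]
  m4 ⊆ -0-00,-010-
  m5 ⊆ --1-1,-010-
  m7 ⊆ --1-1 [E]
  m8 ⊆ --0-0 [E]
  m10 ⊆ --0-0,01-10
  m13 ⊆ --1-1 [E]
  m14 ⊆ 01-10,0111-
  m15 ⊆ --1-1,0111-
  m16 ⊆ --0-0,-0-00,1--0-,10--0
  m17 ⊆ 1--0- [E]
  m18 ⊆ --0-0,10--0
  m20 ⊆ -0-00,-010-,1--0-,10--0,101--
  m21 ⊆ --1-1,-010-,1--0-,101--
  m22 ⊆ 10--0,101--
  m23 ⊆ --1-1,101--
  m24 ⊆ --0-0,1--0-,110--
  m25 ⊆ 1--0-,11--1,110--
  m26 ⊆ --0-0,110--
  m27 ⊆ 11--1,110--
  m28 ⊆ 1--0- [E]
  m29 ⊆ --1-1,1--0-,11--1
  m31 ⊆ --1-1,11--1
E = {--0-0, --1-1, 1--0-}
Petrick residual → -0-00, 01-10, 10--0, 11--1
Cover = c'e' + ce + b'd'e' + a'bde' + ad' + ab'e' + abe  |cover|=7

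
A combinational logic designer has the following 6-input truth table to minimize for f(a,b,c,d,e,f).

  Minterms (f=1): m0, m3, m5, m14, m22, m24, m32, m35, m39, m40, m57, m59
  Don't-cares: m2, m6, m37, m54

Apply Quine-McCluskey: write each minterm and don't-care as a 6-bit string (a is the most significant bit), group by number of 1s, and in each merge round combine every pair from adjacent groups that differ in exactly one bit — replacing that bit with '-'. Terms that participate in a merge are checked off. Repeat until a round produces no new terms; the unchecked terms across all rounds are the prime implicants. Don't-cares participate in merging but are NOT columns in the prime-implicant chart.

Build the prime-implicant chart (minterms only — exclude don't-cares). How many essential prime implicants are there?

5

[col 0] 000000*, 000010*, 000011*, 000101*, 000110*, 001110*, 010110*, 011000, 100000*, 100011*, 100101*, 100111*, 101000*, 110110*, 111001*, 111011*
[col 1] -00000, -00011, -00101, -10110, 0-0110, 00-110, 000-10, 0000-0, 00001-, 10-000, 100-11, 1001-1, 1110-1
Prime implicants: -00000, -00011, -00101, -10110, 0-0110, 00-110, 000-10, 0000-0, 00001-, 011000, 10-000, 100-11, 1001-1, 1110-1
PI chart (minterm → PIs covering it):
  0 | -00000,0000-0
  3 | -00011,00001-
  5 | -00101  (sole → essential)
  14 | 00-110  (sole → essential)
  22 | -10110,0-0110
  24 | 011000  (sole → essential)
  32 | -00000,10-000
  35 | -00011,100-11
  39 | 100-11,1001-1
  40 | 10-000  (sole → essential)
  57 | 1110-1  (sole → essential)
  59 | 1110-1  (sole → essential)
Essential prime implicants: -00101, 00-110, 011000, 10-000, 1110-1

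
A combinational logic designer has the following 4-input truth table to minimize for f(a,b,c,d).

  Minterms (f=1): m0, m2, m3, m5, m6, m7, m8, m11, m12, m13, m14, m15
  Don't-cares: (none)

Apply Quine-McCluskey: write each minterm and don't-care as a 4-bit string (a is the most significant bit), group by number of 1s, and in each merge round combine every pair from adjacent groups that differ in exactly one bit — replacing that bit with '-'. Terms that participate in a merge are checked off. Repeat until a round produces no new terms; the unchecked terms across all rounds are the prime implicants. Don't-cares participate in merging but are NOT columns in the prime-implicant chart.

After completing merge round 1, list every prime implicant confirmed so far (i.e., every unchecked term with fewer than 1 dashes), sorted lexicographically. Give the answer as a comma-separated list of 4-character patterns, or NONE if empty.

NONE

size-2^0 implicants → 0000(✓)  0010(✓)  0011(✓)  0101(✓)  0110(✓)  0111(✓)  1000(✓)  1011(✓)  1100(✓)  1101(✓)  1110(✓)  1111(✓)
size-2^1 implicants → -000  -011(✓)  -101(✓)  -110(✓)  -111(✓)  0-10(✓)  0-11(✓)  00-0  001-(✓)  01-1(✓)  011-(✓)  1-00  1-11(✓)  11-0(✓)  11-1(✓)  110-(✓)  111-(✓)
size-2^2 implicants → --11  -1-1  -11-  0-1-  11--
Unchecked terms (primes): --11, -000, -1-1, -11-, 0-1-, 00-0, 1-00, 11--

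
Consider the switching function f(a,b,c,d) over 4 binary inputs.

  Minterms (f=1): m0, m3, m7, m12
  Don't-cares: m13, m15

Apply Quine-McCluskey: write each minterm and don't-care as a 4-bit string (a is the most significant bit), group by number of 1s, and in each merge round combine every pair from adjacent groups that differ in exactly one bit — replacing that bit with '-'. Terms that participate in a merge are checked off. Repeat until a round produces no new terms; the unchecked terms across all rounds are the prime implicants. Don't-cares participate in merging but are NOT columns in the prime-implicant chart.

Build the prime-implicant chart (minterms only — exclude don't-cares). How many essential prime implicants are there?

3

size-2^0 implicants → 0000  0011(✓)  0111(✓)  1100(✓)  1101(✓)  1111(✓)
size-2^1 implicants → -111  0-11  11-1  110-
Unchecked terms (primes): -111, 0-11, 0000, 11-1, 110-
Minterm coverage:
  m0 ⊆ 0000 [E]
  m3 ⊆ 0-11 [E]
  m7 ⊆ -111,0-11
  m12 ⊆ 110- [E]
E = {0-11, 0000, 110-}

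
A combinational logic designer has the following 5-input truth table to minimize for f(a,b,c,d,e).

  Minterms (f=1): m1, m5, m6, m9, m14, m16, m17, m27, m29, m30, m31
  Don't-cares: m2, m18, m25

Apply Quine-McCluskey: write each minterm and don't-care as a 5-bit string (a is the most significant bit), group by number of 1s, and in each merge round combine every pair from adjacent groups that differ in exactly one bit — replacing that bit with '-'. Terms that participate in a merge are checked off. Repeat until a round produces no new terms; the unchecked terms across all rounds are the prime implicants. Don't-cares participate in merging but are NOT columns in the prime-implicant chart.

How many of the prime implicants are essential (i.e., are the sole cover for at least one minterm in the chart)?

Round 0: 00001✓ 00010✓ 00101✓ 00110✓ 01001✓ 01110✓ 10000✓ 10001✓ 10010✓ 11001✓ 11011✓ 11101✓ 11110✓ 11111✓
Round 1: -0001✓ -0010 -1001✓ -1110 0-001✓ 0-110 00-01 00-10 1-001✓ 100-0 1000- 11-01✓ 11-11✓ 110-1✓ 111-1✓ 1111-
Round 2: --001 11--1
PIs = {--001, -0010, -1110, 0-110, 00-01, 00-10, 100-0, 1000-, 11--1, 1111-}
Coverage chart:
  m1: --001,00-01
  m5: 00-01 ←essential
  m6: 0-110,00-10
  m9: --001 ←essential
  m14: -1110,0-110
  m16: 100-0,1000-
  m17: --001,1000-
  m27: 11--1 ←essential
  m29: 11--1 ←essential
  m30: -1110,1111-
  m31: 11--1,1111-
Essential: --001, 00-01, 11--1

3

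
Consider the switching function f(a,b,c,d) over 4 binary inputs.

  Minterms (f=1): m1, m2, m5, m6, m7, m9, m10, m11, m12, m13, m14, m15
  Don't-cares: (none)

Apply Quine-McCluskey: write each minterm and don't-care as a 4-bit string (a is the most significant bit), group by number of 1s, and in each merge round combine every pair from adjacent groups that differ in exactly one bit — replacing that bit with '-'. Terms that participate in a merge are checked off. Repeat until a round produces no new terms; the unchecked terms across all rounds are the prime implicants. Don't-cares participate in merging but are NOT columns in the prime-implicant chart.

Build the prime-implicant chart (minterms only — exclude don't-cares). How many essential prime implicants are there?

Round 0: 0001✓ 0010✓ 0101✓ 0110✓ 0111✓ 1001✓ 1010✓ 1011✓ 1100✓ 1101✓ 1110✓ 1111✓
Round 1: -001✓ -010✓ -101✓ -110✓ -111✓ 0-01✓ 0-10✓ 01-1✓ 011-✓ 1-01✓ 1-10✓ 1-11✓ 10-1✓ 101-✓ 11-0✓ 11-1✓ 110-✓ 111-✓
Round 2: --01 --10 -1-1 -11- 1--1 1-1- 11--
PIs = {--01, --10, -1-1, -11-, 1--1, 1-1-, 11--}
Coverage chart:
  m1: --01 ←essential
  m2: --10 ←essential
  m5: --01,-1-1
  m6: --10,-11-
  m7: -1-1,-11-
  m9: --01,1--1
  m10: --10,1-1-
  m11: 1--1,1-1-
  m12: 11-- ←essential
  m13: --01,-1-1,1--1,11--
  m14: --10,-11-,1-1-,11--
  m15: -1-1,-11-,1--1,1-1-,11--
Essential: --01, --10, 11--

3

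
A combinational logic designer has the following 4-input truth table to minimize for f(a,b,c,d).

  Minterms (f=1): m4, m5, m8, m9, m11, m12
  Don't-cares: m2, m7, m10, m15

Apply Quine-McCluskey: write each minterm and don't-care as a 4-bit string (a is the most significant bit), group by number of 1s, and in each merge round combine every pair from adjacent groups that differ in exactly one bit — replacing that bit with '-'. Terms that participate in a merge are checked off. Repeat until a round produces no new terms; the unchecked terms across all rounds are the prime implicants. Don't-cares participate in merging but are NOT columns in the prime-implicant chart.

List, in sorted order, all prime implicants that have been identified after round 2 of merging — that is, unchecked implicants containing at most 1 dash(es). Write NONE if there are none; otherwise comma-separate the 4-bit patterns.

size-2^0 implicants → 0010(✓)  0100(✓)  0101(✓)  0111(✓)  1000(✓)  1001(✓)  1010(✓)  1011(✓)  1100(✓)  1111(✓)
size-2^1 implicants → -010  -100  -111  01-1  010-  1-00  1-11  10-0(✓)  10-1(✓)  100-(✓)  101-(✓)
size-2^2 implicants → 10--
Unchecked terms (primes): -010, -100, -111, 01-1, 010-, 1-00, 1-11, 10--

-010, -100, -111, 01-1, 010-, 1-00, 1-11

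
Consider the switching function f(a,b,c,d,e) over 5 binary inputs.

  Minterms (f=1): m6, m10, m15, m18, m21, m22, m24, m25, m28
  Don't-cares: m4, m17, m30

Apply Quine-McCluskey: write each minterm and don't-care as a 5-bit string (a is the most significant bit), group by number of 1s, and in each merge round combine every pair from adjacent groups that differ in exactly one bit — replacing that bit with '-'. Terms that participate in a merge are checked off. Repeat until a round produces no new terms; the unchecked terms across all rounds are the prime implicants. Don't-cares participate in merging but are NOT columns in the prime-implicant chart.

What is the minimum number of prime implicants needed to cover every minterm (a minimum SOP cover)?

size-2^0 implicants → 00100(✓)  00110(✓)  01010  01111  10001(✓)  10010(✓)  10101(✓)  10110(✓)  11000(✓)  11001(✓)  11100(✓)  11110(✓)
size-2^1 implicants → -0110  001-0  1-001  1-110  10-01  10-10  11-00  1100-  111-0
Unchecked terms (primes): -0110, 001-0, 01010, 01111, 1-001, 1-110, 10-01, 10-10, 11-00, 1100-, 111-0
Minterm coverage:
  m6 ⊆ -0110,001-0
  m10 ⊆ 01010 [E]
  m15 ⊆ 01111 [E]
  m18 ⊆ 10-10 [E]
  m21 ⊆ 10-01 [E]
  m22 ⊆ -0110,1-110,10-10
  m24 ⊆ 11-00,1100-
  m25 ⊆ 1-001,1100-
  m28 ⊆ 11-00,111-0
E = {01010, 01111, 10-01, 10-10}
Petrick residual → -0110, 1-001, 11-00
Cover = b'cde' + a'bc'de' + a'bcde + ac'd'e + ab'd'e + ab'de' + abd'e'  |cover|=7

7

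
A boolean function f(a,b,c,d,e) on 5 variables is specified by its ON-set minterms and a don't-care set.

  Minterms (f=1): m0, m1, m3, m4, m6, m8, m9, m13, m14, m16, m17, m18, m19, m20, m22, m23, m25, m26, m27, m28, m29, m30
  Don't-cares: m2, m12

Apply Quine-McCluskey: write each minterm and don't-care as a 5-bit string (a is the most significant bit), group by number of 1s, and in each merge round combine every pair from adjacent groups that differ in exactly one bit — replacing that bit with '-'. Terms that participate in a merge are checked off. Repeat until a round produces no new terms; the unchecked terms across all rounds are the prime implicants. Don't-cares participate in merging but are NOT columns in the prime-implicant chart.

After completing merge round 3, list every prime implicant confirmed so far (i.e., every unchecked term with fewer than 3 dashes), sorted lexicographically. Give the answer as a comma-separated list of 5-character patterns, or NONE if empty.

--001, -1-01, -110-, 0--00, 0-00-, 01-0-, 1--10, 1-0-1, 1-01-, 10-1-

size-2^0 implicants → 00000(✓)  00001(✓)  00010(✓)  00011(✓)  00100(✓)  00110(✓)  01000(✓)  01001(✓)  01100(✓)  01101(✓)  01110(✓)  10000(✓)  10001(✓)  10010(✓)  10011(✓)  10100(✓)  10110(✓)  10111(✓)  11001(✓)  11010(✓)  11011(✓)  11100(✓)  11101(✓)  11110(✓)
size-2^1 implicants → -0000(✓)  -0001(✓)  -0010(✓)  -0011(✓)  -0100(✓)  -0110(✓)  -1001(✓)  -1100(✓)  -1101(✓)  -1110(✓)  0-000(✓)  0-001(✓)  0-100(✓)  0-110(✓)  00-00(✓)  00-10(✓)  000-0(✓)  000-1(✓)  0000-(✓)  0001-(✓)  001-0(✓)  01-00(✓)  01-01(✓)  0100-(✓)  011-0(✓)  0110-(✓)  1-001(✓)  1-010(✓)  1-011(✓)  1-100(✓)  1-110(✓)  10-00(✓)  10-10(✓)  10-11(✓)  100-0(✓)  100-1(✓)  1000-(✓)  1001-(✓)  101-0(✓)  1011-(✓)  11-01(✓)  11-10(✓)  110-1(✓)  1101-(✓)  111-0(✓)  1110-(✓)
size-2^2 implicants → --001  --100(✓)  --110(✓)  -0-00(✓)  -0-10(✓)  -00-0(✓)  -00-1(✓)  -000-(✓)  -001-(✓)  -01-0(✓)  -1-01  -11-0(✓)  -110-  0--00  0-00-  0-1-0(✓)  00--0(✓)  000--(✓)  01-0-  1--10  1-0-1  1-01-  1-1-0(✓)  10--0(✓)  10-1-  100--(✓)
size-2^3 implicants → --1-0  -0--0  -00--
Unchecked terms (primes): --001, --1-0, -0--0, -00--, -1-01, -110-, 0--00, 0-00-, 01-0-, 1--10, 1-0-1, 1-01-, 10-1-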